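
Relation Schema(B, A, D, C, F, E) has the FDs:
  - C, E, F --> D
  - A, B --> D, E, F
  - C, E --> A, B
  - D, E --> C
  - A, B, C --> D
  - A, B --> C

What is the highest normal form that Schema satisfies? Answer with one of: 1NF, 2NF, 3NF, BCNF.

BCNF

Candidate keys: {A, B}, {C, E}, {D, E}. Prime attributes: {A, B, C, D, E}.
Every FD has a superkey on the left, so the relation is in BCNF.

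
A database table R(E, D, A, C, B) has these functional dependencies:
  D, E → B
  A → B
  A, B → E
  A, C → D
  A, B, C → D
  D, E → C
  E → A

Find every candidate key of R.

{A, C}, {A, D}, {C, E}, {D, E}

Closure of {A, C} is {A, B, C, D, E}, the whole schema; {A, C} is a candidate key.
Closure of {A, D} is {A, B, C, D, E}, the whole schema; {A, D} is a candidate key.
Closure of {C, E} is {A, B, C, D, E}, the whole schema; {C, E} is a candidate key.
Closure of {D, E} is {A, B, C, D, E}, the whole schema; {D, E} is a candidate key.
These are minimal and exhaustive — every other superkey contains one of them.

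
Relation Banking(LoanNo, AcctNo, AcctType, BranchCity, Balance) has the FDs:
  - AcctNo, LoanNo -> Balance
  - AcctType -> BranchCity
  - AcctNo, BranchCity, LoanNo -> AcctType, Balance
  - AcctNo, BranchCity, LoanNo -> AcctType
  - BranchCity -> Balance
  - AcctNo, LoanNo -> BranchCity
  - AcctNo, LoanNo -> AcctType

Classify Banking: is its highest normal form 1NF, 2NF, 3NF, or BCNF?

2NF

Candidate key: {AcctNo, LoanNo}. Prime attributes: {AcctNo, LoanNo}.
AcctType -> BranchCity breaks BCNF: {AcctType}⁺ = {AcctType, Balance, BranchCity}, so {AcctType} is not a superkey.
AcctType -> BranchCity has non-prime {BranchCity} on the right and a non-superkey on the left, so 3NF fails.
No non-prime attribute depends on a proper subset of any candidate key, so 2NF holds.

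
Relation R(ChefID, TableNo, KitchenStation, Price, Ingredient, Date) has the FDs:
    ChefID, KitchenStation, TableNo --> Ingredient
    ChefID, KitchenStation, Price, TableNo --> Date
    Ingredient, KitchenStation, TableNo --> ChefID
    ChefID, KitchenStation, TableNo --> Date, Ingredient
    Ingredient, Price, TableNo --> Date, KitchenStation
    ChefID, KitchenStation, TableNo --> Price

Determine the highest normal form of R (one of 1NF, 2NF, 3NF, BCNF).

Candidate keys: {ChefID, KitchenStation, TableNo}, {Ingredient, KitchenStation, TableNo}, {Ingredient, Price, TableNo}. Prime attributes: {ChefID, Ingredient, KitchenStation, Price, TableNo}.
Each dependency's left side is a superkey — BCNF holds.

BCNF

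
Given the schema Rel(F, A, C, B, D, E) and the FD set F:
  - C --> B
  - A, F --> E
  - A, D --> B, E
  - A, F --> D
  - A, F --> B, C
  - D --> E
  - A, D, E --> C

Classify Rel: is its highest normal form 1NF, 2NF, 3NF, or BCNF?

Candidate key: {A, F}. Prime attributes: {A, F}.
C --> B breaks BCNF: {C}⁺ = {B, C}, so {C} is not a superkey.
Because {B} is non-prime and the left side of C --> B is not a superkey, the relation is not in 3NF.
No non-prime attribute depends on a proper subset of any candidate key, so 2NF holds.

2NF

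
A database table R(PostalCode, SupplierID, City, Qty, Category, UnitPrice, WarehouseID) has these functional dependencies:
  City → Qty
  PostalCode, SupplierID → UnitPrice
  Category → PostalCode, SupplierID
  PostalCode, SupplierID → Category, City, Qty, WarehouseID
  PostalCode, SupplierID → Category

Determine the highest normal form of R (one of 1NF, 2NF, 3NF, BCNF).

Candidate keys: {Category}, {PostalCode, SupplierID}. Prime attributes: {Category, PostalCode, SupplierID}.
For City → Qty we have {City}⁺ = {City, Qty}; {City} is not a superkey, so BCNF fails.
Because {Qty} is non-prime and the left side of City → Qty is not a superkey, the relation is not in 3NF.
No proper subset of a key has a non-prime attribute in its closure, so there is no partial dependency; 2NF holds.

2NF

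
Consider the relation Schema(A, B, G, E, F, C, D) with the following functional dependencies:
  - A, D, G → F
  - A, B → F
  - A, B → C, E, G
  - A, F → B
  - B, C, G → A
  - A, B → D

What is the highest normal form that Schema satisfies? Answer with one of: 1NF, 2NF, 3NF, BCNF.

BCNF

Candidate keys: {A, B}, {A, D, G}, {A, F}, {B, C, G}. Prime attributes: {A, B, C, D, F, G}.
Every FD has a superkey on the left, so the relation is in BCNF.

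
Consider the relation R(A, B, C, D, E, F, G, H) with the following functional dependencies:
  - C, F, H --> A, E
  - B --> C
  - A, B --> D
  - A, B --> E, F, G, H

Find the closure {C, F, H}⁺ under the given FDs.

{A, C, E, F, H}

Start with {C, F, H}.
C, F, H --> A, E applies; add {A, E} → now {A, C, E, F, H}.
No further FD applies.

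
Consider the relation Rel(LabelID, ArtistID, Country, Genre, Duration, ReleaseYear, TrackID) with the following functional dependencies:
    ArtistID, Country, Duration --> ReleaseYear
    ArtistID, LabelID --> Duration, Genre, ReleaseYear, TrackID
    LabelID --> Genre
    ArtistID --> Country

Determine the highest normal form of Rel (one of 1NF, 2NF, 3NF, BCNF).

1NF

Candidate key: {ArtistID, LabelID}. Prime attributes: {ArtistID, LabelID}.
ArtistID, Country, Duration --> ReleaseYear: {ArtistID, Country, Duration}⁺ = {ArtistID, Country, Duration, ReleaseYear}, which is not all of the attributes, so the left side is not a superkey — BCNF is violated.
ArtistID, Country, Duration --> ReleaseYear has non-prime {ReleaseYear} on the right and a non-superkey on the left, so 3NF fails.
The proper key subset {ArtistID} of {ArtistID, LabelID} determines non-prime {Country}, so the relation is not even in 2NF.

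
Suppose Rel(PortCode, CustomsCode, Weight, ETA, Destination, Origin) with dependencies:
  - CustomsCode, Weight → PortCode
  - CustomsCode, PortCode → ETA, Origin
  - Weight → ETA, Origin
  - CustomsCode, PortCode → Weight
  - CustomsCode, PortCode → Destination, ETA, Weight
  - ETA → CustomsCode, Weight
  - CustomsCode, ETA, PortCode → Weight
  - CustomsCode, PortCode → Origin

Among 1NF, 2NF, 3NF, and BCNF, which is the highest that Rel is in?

BCNF

Candidate keys: {CustomsCode, PortCode}, {ETA}, {Weight}. Prime attributes: {CustomsCode, ETA, PortCode, Weight}.
The left-hand side of every FD is a superkey, so BCNF is satisfied.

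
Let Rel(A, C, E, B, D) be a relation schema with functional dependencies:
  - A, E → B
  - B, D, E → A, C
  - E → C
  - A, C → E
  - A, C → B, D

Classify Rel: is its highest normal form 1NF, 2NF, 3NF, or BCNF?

Candidate keys: {A, C}, {A, E}, {B, D, E}. Prime attributes: {A, B, C, D, E}.
For E → C we have {E}⁺ = {C, E}; {E} is not a superkey, so BCNF fails.
But every attribute on its right side ({C}) is prime, and the same holds for every other non-superkey FD, so 3NF still holds.

3NF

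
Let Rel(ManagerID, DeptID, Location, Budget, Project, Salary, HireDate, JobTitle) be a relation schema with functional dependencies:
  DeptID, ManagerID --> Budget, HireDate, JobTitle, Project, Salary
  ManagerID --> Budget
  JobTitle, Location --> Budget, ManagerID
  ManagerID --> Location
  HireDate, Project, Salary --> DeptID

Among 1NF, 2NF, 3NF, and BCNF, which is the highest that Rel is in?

1NF

Candidate keys: {DeptID, JobTitle, Location}, {DeptID, ManagerID}, {HireDate, JobTitle, Location, Project, Salary}, {HireDate, ManagerID, Project, Salary}. Prime attributes: {DeptID, HireDate, JobTitle, Location, ManagerID, Project, Salary}.
For ManagerID --> Budget we have {ManagerID}⁺ = {Budget, Location, ManagerID}; {ManagerID} is not a superkey, so BCNF fails.
ManagerID --> Budget has non-prime {Budget} on the right and a non-superkey on the left, so 3NF fails.
{ManagerID} is a proper subset of the key {DeptID, ManagerID}, and {ManagerID}⁺ contains the non-prime attribute {Budget} — a partial dependency, so 2NF is violated.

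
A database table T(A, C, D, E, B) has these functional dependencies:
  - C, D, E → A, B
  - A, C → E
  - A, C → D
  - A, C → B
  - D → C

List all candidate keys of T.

{A, C}, {A, D}, {D, E}

{A, C}⁺ = {A, B, C, D, E}, which is every attribute, so {A, C} is a candidate key.
{A, D}⁺ = {A, B, C, D, E}, which is every attribute, so {A, D} is a candidate key.
{D, E}⁺ = {A, B, C, D, E}, which is every attribute, so {D, E} is a candidate key.
No proper subset of any of these is a key, and no other minimal superkey exists.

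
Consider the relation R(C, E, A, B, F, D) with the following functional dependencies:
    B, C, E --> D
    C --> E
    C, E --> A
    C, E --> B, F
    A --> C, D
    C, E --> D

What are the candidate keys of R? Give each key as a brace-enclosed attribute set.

{A}⁺ = {A, B, C, D, E, F}, which is every attribute, so {A} is a candidate key.
{C}⁺ = {A, B, C, D, E, F}, which is every attribute, so {C} is a candidate key.
Any other superkey properly contains one of these, so there are no further candidate keys.

{A}, {C}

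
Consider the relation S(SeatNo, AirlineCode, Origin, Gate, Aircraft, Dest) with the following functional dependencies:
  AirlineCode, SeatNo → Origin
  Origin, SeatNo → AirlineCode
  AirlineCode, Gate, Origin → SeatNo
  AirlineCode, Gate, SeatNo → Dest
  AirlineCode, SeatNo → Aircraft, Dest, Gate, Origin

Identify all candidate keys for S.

{AirlineCode, Gate, Origin}, {AirlineCode, SeatNo}, {Origin, SeatNo}

Closure of {AirlineCode, SeatNo} is {Aircraft, AirlineCode, Dest, Gate, Origin, SeatNo}, the whole schema; {AirlineCode, SeatNo} is a candidate key.
Closure of {Origin, SeatNo} is {Aircraft, AirlineCode, Dest, Gate, Origin, SeatNo}, the whole schema; {Origin, SeatNo} is a candidate key.
Closure of {AirlineCode, Gate, Origin} is {Aircraft, AirlineCode, Dest, Gate, Origin, SeatNo}, the whole schema; {AirlineCode, Gate, Origin} is a candidate key.
Any other superkey properly contains one of these, so there are no further candidate keys.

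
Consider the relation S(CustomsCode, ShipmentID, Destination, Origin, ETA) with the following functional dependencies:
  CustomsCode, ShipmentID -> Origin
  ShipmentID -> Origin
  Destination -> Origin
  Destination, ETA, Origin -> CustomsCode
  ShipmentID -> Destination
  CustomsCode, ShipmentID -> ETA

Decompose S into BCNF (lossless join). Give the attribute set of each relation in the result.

Candidate keys of the original relation: {CustomsCode, ShipmentID}, {ETA, ShipmentID}.
{CustomsCode, Destination, ETA, Origin, ShipmentID}: {ShipmentID} determines {Destination, Origin, ShipmentID} here but is not a superkey — split on ShipmentID -> Destination, Origin, giving {Destination, Origin, ShipmentID} and {CustomsCode, ETA, ShipmentID}.
{Destination, Origin, ShipmentID}: {Destination} determines {Destination, Origin} here but is not a superkey — split on Destination -> Origin, giving {Destination, Origin} and {Destination, ShipmentID}.
{Destination, Origin} is in BCNF.
{Destination, ShipmentID} is in BCNF.
{CustomsCode, ETA, ShipmentID} is in BCNF.

{CustomsCode, ETA, ShipmentID}; {Destination, Origin}; {Destination, ShipmentID}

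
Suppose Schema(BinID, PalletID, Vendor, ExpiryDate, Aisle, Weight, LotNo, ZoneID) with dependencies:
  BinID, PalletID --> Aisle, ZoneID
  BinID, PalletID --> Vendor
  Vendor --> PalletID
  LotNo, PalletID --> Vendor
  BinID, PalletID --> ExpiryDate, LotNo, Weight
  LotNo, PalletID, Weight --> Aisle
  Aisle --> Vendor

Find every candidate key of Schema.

{Aisle, BinID}, {BinID, PalletID}, {BinID, Vendor}

Attributes never on any right-hand side: {BinID} — every candidate key must contain it.
{Aisle, BinID} is a candidate key since {Aisle, BinID}⁺ = {Aisle, BinID, ExpiryDate, LotNo, PalletID, Vendor, Weight, ZoneID} covers every attribute.
{BinID, PalletID} is a candidate key since {BinID, PalletID}⁺ = {Aisle, BinID, ExpiryDate, LotNo, PalletID, Vendor, Weight, ZoneID} covers every attribute.
{BinID, Vendor} is a candidate key since {BinID, Vendor}⁺ = {Aisle, BinID, ExpiryDate, LotNo, PalletID, Vendor, Weight, ZoneID} covers every attribute.
No proper subset of any of these is a key, and no other minimal superkey exists.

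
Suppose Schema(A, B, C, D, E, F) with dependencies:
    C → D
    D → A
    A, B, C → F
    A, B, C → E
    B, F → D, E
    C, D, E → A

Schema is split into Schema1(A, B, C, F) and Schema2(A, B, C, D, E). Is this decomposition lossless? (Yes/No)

Yes

Common attributes: {A, B, C}; their closure is {A, B, C, D, E, F}.
Since Schema1 ⊆ {A, B, C, D, E, F}, the intersection is a superkey of Schema1; the decomposition is lossless.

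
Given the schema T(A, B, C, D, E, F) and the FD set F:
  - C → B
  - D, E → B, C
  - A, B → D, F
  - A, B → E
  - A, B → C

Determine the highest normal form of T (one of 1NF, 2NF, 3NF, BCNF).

3NF

Candidate keys: {A, B}, {A, C}, {A, D, E}. Prime attributes: {A, B, C, D, E}.
C → B: {C}⁺ = {B, C}, which is not all of the attributes, so the left side is not a superkey — BCNF is violated.
Its right-hand attributes {B} are all prime, as are those of every other non-superkey FD — the relation is in 3NF.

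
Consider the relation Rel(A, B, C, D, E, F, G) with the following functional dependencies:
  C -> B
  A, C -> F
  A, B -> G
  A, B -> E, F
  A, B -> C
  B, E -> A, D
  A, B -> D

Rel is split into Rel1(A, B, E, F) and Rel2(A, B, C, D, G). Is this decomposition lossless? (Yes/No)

The shared attributes are {A, B} and {A, B}⁺ = {A, B, C, D, E, F, G}.
Since Rel1 ⊆ {A, B, C, D, E, F, G}, the intersection is a superkey of Rel1; the decomposition is lossless.

Yes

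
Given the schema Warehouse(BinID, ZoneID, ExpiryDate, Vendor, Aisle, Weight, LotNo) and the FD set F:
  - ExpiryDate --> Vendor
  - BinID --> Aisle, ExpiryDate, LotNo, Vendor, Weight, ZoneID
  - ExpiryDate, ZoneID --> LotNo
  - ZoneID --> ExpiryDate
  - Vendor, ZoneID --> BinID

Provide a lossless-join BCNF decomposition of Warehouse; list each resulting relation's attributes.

{Aisle, BinID, ExpiryDate, LotNo, Weight, ZoneID}; {ExpiryDate, Vendor}

Candidate keys of the original relation: {BinID}, {ZoneID}.
In {Aisle, BinID, ExpiryDate, LotNo, Vendor, Weight, ZoneID}, {ExpiryDate} is not a superkey ({ExpiryDate}⁺ restricted to this set is {ExpiryDate, Vendor}), so split on ExpiryDate --> Vendor into {ExpiryDate, Vendor} and {Aisle, BinID, ExpiryDate, LotNo, Weight, ZoneID}.
{ExpiryDate, Vendor} has no BCNF violation.
{Aisle, BinID, ExpiryDate, LotNo, Weight, ZoneID} has no BCNF violation.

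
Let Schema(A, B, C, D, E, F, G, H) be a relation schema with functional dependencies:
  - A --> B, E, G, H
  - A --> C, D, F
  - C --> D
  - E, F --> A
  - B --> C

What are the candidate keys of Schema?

{A}, {E, F}

{A}⁺ = {A, B, C, D, E, F, G, H}, which is every attribute, so {A} is a candidate key.
{E, F}⁺ = {A, B, C, D, E, F, G, H}, which is every attribute, so {E, F} is a candidate key.
These are minimal and exhaustive — every other superkey contains one of them.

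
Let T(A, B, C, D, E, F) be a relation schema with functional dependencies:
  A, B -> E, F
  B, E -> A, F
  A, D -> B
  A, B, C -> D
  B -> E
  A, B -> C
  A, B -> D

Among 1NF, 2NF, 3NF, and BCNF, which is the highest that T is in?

Candidate keys: {A, D}, {B}. Prime attributes: {A, B, D}.
Each dependency's left side is a superkey — BCNF holds.

BCNF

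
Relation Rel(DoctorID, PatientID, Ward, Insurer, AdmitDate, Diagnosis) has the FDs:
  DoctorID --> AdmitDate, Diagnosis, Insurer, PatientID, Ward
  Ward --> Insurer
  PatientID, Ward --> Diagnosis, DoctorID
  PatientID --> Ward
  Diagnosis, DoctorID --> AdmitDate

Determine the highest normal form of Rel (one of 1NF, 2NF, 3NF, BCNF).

2NF

Candidate keys: {DoctorID}, {PatientID}. Prime attributes: {DoctorID, PatientID}.
For Ward --> Insurer we have {Ward}⁺ = {Insurer, Ward}; {Ward} is not a superkey, so BCNF fails.
Ward --> Insurer determines the non-prime attribute {Insurer} from a non-superkey — 3NF is violated.
All keys have size 1, which rules out partial dependencies — 2NF is satisfied.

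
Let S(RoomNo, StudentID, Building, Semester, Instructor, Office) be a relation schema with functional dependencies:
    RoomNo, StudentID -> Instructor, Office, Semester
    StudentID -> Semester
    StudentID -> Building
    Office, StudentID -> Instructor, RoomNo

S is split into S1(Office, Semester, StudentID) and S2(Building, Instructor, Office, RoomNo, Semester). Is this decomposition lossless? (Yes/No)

Common attributes: {Office, Semester}; their closure is {Office, Semester}.
Neither S1 nor S2 is contained in that closure, so the decomposition is lossy.

No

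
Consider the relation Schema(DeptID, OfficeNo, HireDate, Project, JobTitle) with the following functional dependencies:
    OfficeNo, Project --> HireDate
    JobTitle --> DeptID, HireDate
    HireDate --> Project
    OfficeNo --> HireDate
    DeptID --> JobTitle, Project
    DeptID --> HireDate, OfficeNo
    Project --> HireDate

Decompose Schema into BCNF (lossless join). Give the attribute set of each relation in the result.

Candidate keys of the original relation: {DeptID}, {JobTitle}.
In {DeptID, HireDate, JobTitle, OfficeNo, Project}, {OfficeNo, Project} is not a superkey ({OfficeNo, Project}⁺ restricted to this set is {HireDate, OfficeNo, Project}), so split on OfficeNo, Project --> HireDate into {HireDate, OfficeNo, Project} and {DeptID, JobTitle, OfficeNo, Project}.
In {HireDate, OfficeNo, Project}, {HireDate} is not a superkey ({HireDate}⁺ restricted to this set is {HireDate, Project}), so split on HireDate --> Project into {HireDate, Project} and {HireDate, OfficeNo}.
{HireDate, Project} is in BCNF.
{HireDate, OfficeNo} is in BCNF.
In {DeptID, JobTitle, OfficeNo, Project}, {OfficeNo} is not a superkey ({OfficeNo}⁺ restricted to this set is {OfficeNo, Project}), so split on OfficeNo --> Project into {OfficeNo, Project} and {DeptID, JobTitle, OfficeNo}.
{OfficeNo, Project} is in BCNF.
{DeptID, JobTitle, OfficeNo} is in BCNF.

{DeptID, JobTitle, OfficeNo}; {HireDate, OfficeNo}; {HireDate, Project}; {OfficeNo, Project}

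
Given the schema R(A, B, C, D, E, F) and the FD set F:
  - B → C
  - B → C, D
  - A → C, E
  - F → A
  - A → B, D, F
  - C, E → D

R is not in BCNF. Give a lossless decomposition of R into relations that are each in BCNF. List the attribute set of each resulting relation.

{A, B, E, F}; {B, C, D}

Candidate keys of the original relation: {A}, {F}.
In {A, B, C, D, E, F}, {B} is not a superkey ({B}⁺ restricted to this set is {B, C, D}), so split on B → C, D into {B, C, D} and {A, B, E, F}.
{B, C, D} has no BCNF violation.
{A, B, E, F} has no BCNF violation.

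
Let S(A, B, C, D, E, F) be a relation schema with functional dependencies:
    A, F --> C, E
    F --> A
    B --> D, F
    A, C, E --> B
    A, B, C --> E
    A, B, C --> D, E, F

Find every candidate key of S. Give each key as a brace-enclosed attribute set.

Closure of {B} is {A, B, C, D, E, F}, the whole schema; {B} is a candidate key.
Closure of {F} is {A, B, C, D, E, F}, the whole schema; {F} is a candidate key.
Closure of {A, C, E} is {A, B, C, D, E, F}, the whole schema; {A, C, E} is a candidate key.
No proper subset of any of these is a key, and no other minimal superkey exists.

{A, C, E}, {B}, {F}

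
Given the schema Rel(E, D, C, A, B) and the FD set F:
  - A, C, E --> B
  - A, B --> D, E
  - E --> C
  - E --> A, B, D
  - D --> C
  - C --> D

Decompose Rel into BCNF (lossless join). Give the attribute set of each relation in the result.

{A, B, D, E}; {C, D}

Candidate keys of the original relation: {A, B}, {E}.
{A, B, C, D, E}: {D} determines {C, D} here but is not a superkey — split on D --> C, giving {C, D} and {A, B, D, E}.
{C, D} is in BCNF.
{A, B, D, E} is in BCNF.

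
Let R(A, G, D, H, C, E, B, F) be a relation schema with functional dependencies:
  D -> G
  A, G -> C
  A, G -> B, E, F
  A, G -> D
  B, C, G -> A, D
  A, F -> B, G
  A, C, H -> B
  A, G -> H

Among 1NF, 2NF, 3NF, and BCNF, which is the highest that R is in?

Candidate keys: {A, D}, {A, F}, {A, G}, {B, C, D}, {B, C, G}. Prime attributes: {A, B, C, D, F, G}.
For D -> G we have {D}⁺ = {D, G}; {D} is not a superkey, so BCNF fails.
But every attribute on its right side ({G}) is prime, and the same holds for every other non-superkey FD, so 3NF still holds.

3NF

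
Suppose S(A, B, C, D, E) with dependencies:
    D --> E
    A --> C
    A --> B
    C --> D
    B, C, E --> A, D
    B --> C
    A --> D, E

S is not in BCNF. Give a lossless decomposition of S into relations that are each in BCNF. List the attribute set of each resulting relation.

Candidate keys of the original relation: {A}, {B}.
In {A, B, C, D, E}, {D} is not a superkey ({D}⁺ restricted to this set is {D, E}), so split on D --> E into {D, E} and {A, B, C, D}.
{D, E}: every determinant is a superkey — BCNF.
In {A, B, C, D}, {C} is not a superkey ({C}⁺ restricted to this set is {C, D}), so split on C --> D into {C, D} and {A, B, C}.
{C, D}: every determinant is a superkey — BCNF.
{A, B, C}: every determinant is a superkey — BCNF.

{A, B, C}; {C, D}; {D, E}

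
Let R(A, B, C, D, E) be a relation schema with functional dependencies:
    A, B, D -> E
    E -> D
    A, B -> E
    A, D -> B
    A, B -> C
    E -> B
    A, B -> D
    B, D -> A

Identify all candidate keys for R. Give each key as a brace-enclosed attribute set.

{A, B}, {A, D}, {B, D}, {E}

{E} is a candidate key since {E}⁺ = {A, B, C, D, E} covers every attribute.
{A, B} is a candidate key since {A, B}⁺ = {A, B, C, D, E} covers every attribute.
{A, D} is a candidate key since {A, D}⁺ = {A, B, C, D, E} covers every attribute.
{B, D} is a candidate key since {B, D}⁺ = {A, B, C, D, E} covers every attribute.
Any other superkey properly contains one of these, so there are no further candidate keys.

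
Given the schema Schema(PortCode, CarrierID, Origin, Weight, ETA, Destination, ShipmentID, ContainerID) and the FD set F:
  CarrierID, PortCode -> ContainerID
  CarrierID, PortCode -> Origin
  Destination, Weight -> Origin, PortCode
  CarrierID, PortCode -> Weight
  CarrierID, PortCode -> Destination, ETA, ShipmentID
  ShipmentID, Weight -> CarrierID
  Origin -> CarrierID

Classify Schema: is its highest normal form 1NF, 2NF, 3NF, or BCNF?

Candidate keys: {CarrierID, PortCode}, {Destination, Weight}, {Origin, PortCode}, {PortCode, ShipmentID, Weight}. Prime attributes: {CarrierID, Destination, Origin, PortCode, ShipmentID, Weight}.
ShipmentID, Weight -> CarrierID: {ShipmentID, Weight}⁺ = {CarrierID, ShipmentID, Weight}, which is not all of the attributes, so the left side is not a superkey — BCNF is violated.
Its right-hand attributes {CarrierID} are all prime, as are those of every other non-superkey FD — the relation is in 3NF.

3NF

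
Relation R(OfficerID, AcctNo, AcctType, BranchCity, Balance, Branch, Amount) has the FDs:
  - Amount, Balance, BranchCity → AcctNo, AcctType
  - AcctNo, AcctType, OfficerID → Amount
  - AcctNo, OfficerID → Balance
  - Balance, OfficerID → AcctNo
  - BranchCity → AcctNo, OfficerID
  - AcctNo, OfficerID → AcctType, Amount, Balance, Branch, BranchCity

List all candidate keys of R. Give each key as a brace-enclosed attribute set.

{AcctNo, OfficerID}, {Balance, OfficerID}, {BranchCity}

{BranchCity}⁺ = {AcctNo, AcctType, Amount, Balance, Branch, BranchCity, OfficerID} — all of the relation — so {BranchCity} is a candidate key.
{AcctNo, OfficerID}⁺ = {AcctNo, AcctType, Amount, Balance, Branch, BranchCity, OfficerID} — all of the relation — so {AcctNo, OfficerID} is a candidate key.
{Balance, OfficerID}⁺ = {AcctNo, AcctType, Amount, Balance, Branch, BranchCity, OfficerID} — all of the relation — so {Balance, OfficerID} is a candidate key.
No proper subset of any of these is a key, and no other minimal superkey exists.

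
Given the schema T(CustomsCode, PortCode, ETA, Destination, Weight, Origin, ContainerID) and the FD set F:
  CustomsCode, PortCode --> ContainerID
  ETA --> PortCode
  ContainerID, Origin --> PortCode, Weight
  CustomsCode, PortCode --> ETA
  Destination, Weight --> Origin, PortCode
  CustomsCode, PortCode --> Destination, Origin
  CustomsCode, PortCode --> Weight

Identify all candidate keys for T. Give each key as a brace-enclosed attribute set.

No FD produces {CustomsCode}, so it must be in every candidate key.
{CustomsCode, ETA}⁺ = {ContainerID, CustomsCode, Destination, ETA, Origin, PortCode, Weight} — all of the relation — so {CustomsCode, ETA} is a candidate key.
{CustomsCode, PortCode}⁺ = {ContainerID, CustomsCode, Destination, ETA, Origin, PortCode, Weight} — all of the relation — so {CustomsCode, PortCode} is a candidate key.
{ContainerID, CustomsCode, Origin}⁺ = {ContainerID, CustomsCode, Destination, ETA, Origin, PortCode, Weight} — all of the relation — so {ContainerID, CustomsCode, Origin} is a candidate key.
{CustomsCode, Destination, Weight}⁺ = {ContainerID, CustomsCode, Destination, ETA, Origin, PortCode, Weight} — all of the relation — so {CustomsCode, Destination, Weight} is a candidate key.
Any other superkey properly contains one of these, so there are no further candidate keys.

{ContainerID, CustomsCode, Origin}, {CustomsCode, Destination, Weight}, {CustomsCode, ETA}, {CustomsCode, PortCode}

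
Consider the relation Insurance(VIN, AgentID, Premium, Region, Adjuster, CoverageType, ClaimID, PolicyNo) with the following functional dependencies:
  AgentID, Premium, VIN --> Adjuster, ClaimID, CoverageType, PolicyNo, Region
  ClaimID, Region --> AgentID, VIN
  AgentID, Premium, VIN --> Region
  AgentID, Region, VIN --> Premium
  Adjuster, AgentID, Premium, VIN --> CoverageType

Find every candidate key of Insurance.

{AgentID, Premium, VIN}, {AgentID, Region, VIN}, {ClaimID, Region}

Closure of {ClaimID, Region} is {Adjuster, AgentID, ClaimID, CoverageType, PolicyNo, Premium, Region, VIN}, the whole schema; {ClaimID, Region} is a candidate key.
Closure of {AgentID, Premium, VIN} is {Adjuster, AgentID, ClaimID, CoverageType, PolicyNo, Premium, Region, VIN}, the whole schema; {AgentID, Premium, VIN} is a candidate key.
Closure of {AgentID, Region, VIN} is {Adjuster, AgentID, ClaimID, CoverageType, PolicyNo, Premium, Region, VIN}, the whole schema; {AgentID, Region, VIN} is a candidate key.
No proper subset of any of these is a key, and no other minimal superkey exists.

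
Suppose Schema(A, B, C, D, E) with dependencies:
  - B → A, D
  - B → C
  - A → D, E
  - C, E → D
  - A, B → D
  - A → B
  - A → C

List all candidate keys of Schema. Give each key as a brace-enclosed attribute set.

{A}, {B}

{A} is a candidate key since {A}⁺ = {A, B, C, D, E} covers every attribute.
{B} is a candidate key since {B}⁺ = {A, B, C, D, E} covers every attribute.
No proper subset of any of these is a key, and no other minimal superkey exists.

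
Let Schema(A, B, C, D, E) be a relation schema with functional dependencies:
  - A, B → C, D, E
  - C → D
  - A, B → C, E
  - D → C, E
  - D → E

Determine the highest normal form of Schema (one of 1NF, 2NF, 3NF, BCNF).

Candidate key: {A, B}. Prime attributes: {A, B}.
C → D breaks BCNF: {C}⁺ = {C, D, E}, so {C} is not a superkey.
C → D has non-prime {D} on the right and a non-superkey on the left, so 3NF fails.
No non-prime attribute depends on a proper subset of any candidate key, so 2NF holds.

2NF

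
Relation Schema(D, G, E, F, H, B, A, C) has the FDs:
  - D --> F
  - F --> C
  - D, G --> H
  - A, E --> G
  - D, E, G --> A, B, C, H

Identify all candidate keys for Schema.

No FD produces {D, E}, so they must be in every candidate key.
Closure of {A, D, E} is {A, B, C, D, E, F, G, H}, the whole schema; {A, D, E} is a candidate key.
Closure of {D, E, G} is {A, B, C, D, E, F, G, H}, the whole schema; {D, E, G} is a candidate key.
These are minimal and exhaustive — every other superkey contains one of them.

{A, D, E}, {D, E, G}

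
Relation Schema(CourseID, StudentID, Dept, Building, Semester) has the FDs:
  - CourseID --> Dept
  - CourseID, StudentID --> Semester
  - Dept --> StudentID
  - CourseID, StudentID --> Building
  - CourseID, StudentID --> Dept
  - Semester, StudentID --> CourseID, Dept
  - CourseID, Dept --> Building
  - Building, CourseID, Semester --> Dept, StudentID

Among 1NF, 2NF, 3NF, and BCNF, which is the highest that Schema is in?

Candidate keys: {CourseID}, {Dept, Semester}, {Semester, StudentID}. Prime attributes: {CourseID, Dept, Semester, StudentID}.
Dept --> StudentID: {Dept}⁺ = {Dept, StudentID}, which is not all of the attributes, so the left side is not a superkey — BCNF is violated.
Its right-hand attributes {StudentID} are all prime, as are those of every other non-superkey FD — the relation is in 3NF.

3NF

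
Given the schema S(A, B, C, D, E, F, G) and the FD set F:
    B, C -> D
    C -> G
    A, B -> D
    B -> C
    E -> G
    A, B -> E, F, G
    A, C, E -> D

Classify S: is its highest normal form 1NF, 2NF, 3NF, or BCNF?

1NF

Candidate key: {A, B}. Prime attributes: {A, B}.
B, C -> D: {B, C}⁺ = {B, C, D, G}, which is not all of the attributes, so the left side is not a superkey — BCNF is violated.
B, C -> D has non-prime {D} on the right and a non-superkey on the left, so 3NF fails.
The proper key subset {B} of {A, B} determines non-prime {C, D, G}, so the relation is not even in 2NF.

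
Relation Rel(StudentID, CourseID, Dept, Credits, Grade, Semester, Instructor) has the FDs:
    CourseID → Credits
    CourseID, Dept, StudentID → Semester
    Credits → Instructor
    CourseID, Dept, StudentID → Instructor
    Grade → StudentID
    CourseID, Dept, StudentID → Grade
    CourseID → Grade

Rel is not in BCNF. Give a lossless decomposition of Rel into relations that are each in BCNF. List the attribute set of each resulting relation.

Candidate key of the original relation: {CourseID, Dept}.
In {CourseID, Credits, Dept, Grade, Instructor, Semester, StudentID}, {CourseID} is not a superkey ({CourseID}⁺ restricted to this set is {CourseID, Credits, Grade, Instructor, StudentID}), so split on CourseID → Credits, Grade, Instructor, StudentID into {CourseID, Credits, Grade, Instructor, StudentID} and {CourseID, Dept, Semester}.
In {CourseID, Credits, Grade, Instructor, StudentID}, {Credits} is not a superkey ({Credits}⁺ restricted to this set is {Credits, Instructor}), so split on Credits → Instructor into {Credits, Instructor} and {CourseID, Credits, Grade, StudentID}.
{Credits, Instructor} is in BCNF.
In {CourseID, Credits, Grade, StudentID}, {Grade} is not a superkey ({Grade}⁺ restricted to this set is {Grade, StudentID}), so split on Grade → StudentID into {Grade, StudentID} and {CourseID, Credits, Grade}.
{Grade, StudentID} is in BCNF.
{CourseID, Credits, Grade} is in BCNF.
{CourseID, Dept, Semester} is in BCNF.

{CourseID, Credits, Grade}; {CourseID, Dept, Semester}; {Credits, Instructor}; {Grade, StudentID}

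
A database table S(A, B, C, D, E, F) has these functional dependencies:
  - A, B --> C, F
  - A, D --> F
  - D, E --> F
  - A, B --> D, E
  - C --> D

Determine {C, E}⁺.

Start with {C, E}.
C --> D applies; add {D} → now {C, D, E}.
D, E --> F applies; add {F} → now {C, D, E, F}.
No further FD applies.

{C, D, E, F}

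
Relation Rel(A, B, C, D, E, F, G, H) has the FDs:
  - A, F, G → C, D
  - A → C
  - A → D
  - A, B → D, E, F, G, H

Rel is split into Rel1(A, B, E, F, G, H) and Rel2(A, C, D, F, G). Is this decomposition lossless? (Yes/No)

Rel1 ∩ Rel2 = {A, F, G}; its closure under F is {A, C, D, F, G}.
This includes all of Rel2, so the common attributes are a superkey of Rel2 — the join is lossless.

Yes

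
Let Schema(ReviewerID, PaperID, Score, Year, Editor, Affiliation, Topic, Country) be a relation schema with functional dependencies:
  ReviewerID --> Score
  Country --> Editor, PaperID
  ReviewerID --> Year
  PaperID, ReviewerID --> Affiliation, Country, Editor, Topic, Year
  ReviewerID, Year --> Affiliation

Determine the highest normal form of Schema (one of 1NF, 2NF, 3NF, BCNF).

Candidate keys: {Country, ReviewerID}, {PaperID, ReviewerID}. Prime attributes: {Country, PaperID, ReviewerID}.
ReviewerID --> Score: {ReviewerID}⁺ = {Affiliation, ReviewerID, Score, Year}, which is not all of the attributes, so the left side is not a superkey — BCNF is violated.
ReviewerID --> Score determines the non-prime attribute {Score} from a non-superkey — 3NF is violated.
The proper key subset {Country} of {Country, ReviewerID} determines non-prime {Editor}, so the relation is not even in 2NF.

1NF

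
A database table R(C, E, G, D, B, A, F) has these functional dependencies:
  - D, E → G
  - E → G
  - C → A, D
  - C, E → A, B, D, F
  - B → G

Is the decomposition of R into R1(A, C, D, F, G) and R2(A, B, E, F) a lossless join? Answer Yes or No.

No

The shared attributes are {A, F} and {A, F}⁺ = {A, F}.
Neither R1 nor R2 is contained in that closure, so the decomposition is lossy.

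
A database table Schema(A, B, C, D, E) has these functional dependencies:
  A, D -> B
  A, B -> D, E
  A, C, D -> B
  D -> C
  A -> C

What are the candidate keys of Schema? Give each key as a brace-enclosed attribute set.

No FD produces {A}, so it must be in every candidate key.
{A, B} is a candidate key since {A, B}⁺ = {A, B, C, D, E} covers every attribute.
{A, D} is a candidate key since {A, D}⁺ = {A, B, C, D, E} covers every attribute.
Any other superkey properly contains one of these, so there are no further candidate keys.

{A, B}, {A, D}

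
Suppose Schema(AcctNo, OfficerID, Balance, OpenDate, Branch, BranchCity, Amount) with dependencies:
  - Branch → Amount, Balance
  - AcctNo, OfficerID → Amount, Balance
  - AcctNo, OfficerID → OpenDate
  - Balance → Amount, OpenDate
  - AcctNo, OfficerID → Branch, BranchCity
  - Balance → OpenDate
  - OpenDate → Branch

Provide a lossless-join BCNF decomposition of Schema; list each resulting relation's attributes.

Candidate key of the original relation: {AcctNo, OfficerID}.
{AcctNo, Amount, Balance, Branch, BranchCity, OfficerID, OpenDate}: {Branch} determines {Amount, Balance, Branch, OpenDate} here but is not a superkey — split on Branch → Amount, Balance, OpenDate, giving {Amount, Balance, Branch, OpenDate} and {AcctNo, Branch, BranchCity, OfficerID}.
{Amount, Balance, Branch, OpenDate} is in BCNF.
{AcctNo, Branch, BranchCity, OfficerID} is in BCNF.

{AcctNo, Branch, BranchCity, OfficerID}; {Amount, Balance, Branch, OpenDate}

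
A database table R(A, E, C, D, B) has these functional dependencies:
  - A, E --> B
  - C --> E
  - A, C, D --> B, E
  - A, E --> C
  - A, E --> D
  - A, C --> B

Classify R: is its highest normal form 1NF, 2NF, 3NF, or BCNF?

Candidate keys: {A, C}, {A, E}. Prime attributes: {A, C, E}.
C --> E: {C}⁺ = {C, E}, which is not all of the attributes, so the left side is not a superkey — BCNF is violated.
Since {E} ⊆ prime attributes and every other non-superkey FD also has a prime right side, the schema is in 3NF.

3NF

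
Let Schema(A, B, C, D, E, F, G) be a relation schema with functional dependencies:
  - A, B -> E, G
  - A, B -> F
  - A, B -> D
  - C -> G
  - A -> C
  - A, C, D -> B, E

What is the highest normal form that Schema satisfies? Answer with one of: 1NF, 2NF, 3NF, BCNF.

1NF

Candidate keys: {A, B}, {A, D}. Prime attributes: {A, B, D}.
C -> G breaks BCNF: {C}⁺ = {C, G}, so {C} is not a superkey.
C -> G determines the non-prime attribute {G} from a non-superkey — 3NF is violated.
Since {A} ⊂ {A, B} and {A}⁺ ⊇ {C, G} with {C, G} non-prime, there is a partial dependency; 2NF fails.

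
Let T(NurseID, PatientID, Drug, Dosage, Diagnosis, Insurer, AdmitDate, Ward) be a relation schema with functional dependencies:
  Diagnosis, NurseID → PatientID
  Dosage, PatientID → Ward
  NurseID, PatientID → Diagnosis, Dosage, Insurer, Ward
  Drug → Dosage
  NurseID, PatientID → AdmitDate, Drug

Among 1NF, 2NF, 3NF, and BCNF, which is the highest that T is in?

2NF

Candidate keys: {Diagnosis, NurseID}, {NurseID, PatientID}. Prime attributes: {Diagnosis, NurseID, PatientID}.
For Dosage, PatientID → Ward we have {Dosage, PatientID}⁺ = {Dosage, PatientID, Ward}; {Dosage, PatientID} is not a superkey, so BCNF fails.
Dosage, PatientID → Ward has non-prime {Ward} on the right and a non-superkey on the left, so 3NF fails.
Checking every proper subset of each key, none determines a non-prime attribute — 2NF is satisfied.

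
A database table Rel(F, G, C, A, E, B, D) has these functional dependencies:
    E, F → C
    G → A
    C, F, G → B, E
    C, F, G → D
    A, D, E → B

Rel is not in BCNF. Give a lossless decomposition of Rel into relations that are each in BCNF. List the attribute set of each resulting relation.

Candidate keys of the original relation: {C, F, G}, {E, F, G}.
In {A, B, C, D, E, F, G}, {E, F} is not a superkey ({E, F}⁺ restricted to this set is {C, E, F}), so split on E, F → C into {C, E, F} and {A, B, D, E, F, G}.
{C, E, F}: every determinant is a superkey — BCNF.
In {A, B, D, E, F, G}, {G} is not a superkey ({G}⁺ restricted to this set is {A, G}), so split on G → A into {A, G} and {B, D, E, F, G}.
{A, G}: every determinant is a superkey — BCNF.
In {B, D, E, F, G}, {D, E, G} is not a superkey ({D, E, G}⁺ restricted to this set is {B, D, E, G}), so split on D, E, G → B into {B, D, E, G} and {D, E, F, G}.
{B, D, E, G}: every determinant is a superkey — BCNF.
{D, E, F, G}: every determinant is a superkey — BCNF.

{A, G}; {B, D, E, G}; {C, E, F}; {D, E, F, G}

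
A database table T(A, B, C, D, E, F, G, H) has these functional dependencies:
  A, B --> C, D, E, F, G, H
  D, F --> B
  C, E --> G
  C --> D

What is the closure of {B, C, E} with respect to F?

Start with {B, C, E}.
C, E --> G applies; add {G} → now {B, C, E, G}.
C --> D applies; add {D} → now {B, C, D, E, G}.
No further FD applies.

{B, C, D, E, G}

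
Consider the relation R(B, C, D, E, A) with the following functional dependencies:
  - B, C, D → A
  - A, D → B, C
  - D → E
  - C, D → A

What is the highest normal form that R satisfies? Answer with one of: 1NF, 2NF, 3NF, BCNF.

Candidate keys: {A, D}, {C, D}. Prime attributes: {A, C, D}.
D → E: {D}⁺ = {D, E}, which is not all of the attributes, so the left side is not a superkey — BCNF is violated.
Because {E} is non-prime and the left side of D → E is not a superkey, the relation is not in 3NF.
{D} is a proper subset of the key {A, D}, and {D}⁺ contains the non-prime attribute {E} — a partial dependency, so 2NF is violated.

1NF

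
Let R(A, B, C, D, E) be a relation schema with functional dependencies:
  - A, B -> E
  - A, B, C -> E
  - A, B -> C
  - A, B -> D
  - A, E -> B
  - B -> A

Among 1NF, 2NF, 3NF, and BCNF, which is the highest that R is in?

BCNF

Candidate keys: {A, E}, {B}. Prime attributes: {A, B, E}.
The left-hand side of every FD is a superkey, so BCNF is satisfied.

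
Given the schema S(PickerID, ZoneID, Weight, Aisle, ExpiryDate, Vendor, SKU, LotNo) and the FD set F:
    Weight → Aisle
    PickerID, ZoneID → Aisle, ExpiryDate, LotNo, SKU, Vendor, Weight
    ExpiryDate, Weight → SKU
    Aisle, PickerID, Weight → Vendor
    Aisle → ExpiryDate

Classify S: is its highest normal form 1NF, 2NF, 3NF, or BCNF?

Candidate key: {PickerID, ZoneID}. Prime attributes: {PickerID, ZoneID}.
Weight → Aisle breaks BCNF: {Weight}⁺ = {Aisle, ExpiryDate, SKU, Weight}, so {Weight} is not a superkey.
Because {Aisle} is non-prime and the left side of Weight → Aisle is not a superkey, the relation is not in 3NF.
Checking every proper subset of each key, none determines a non-prime attribute — 2NF is satisfied.

2NF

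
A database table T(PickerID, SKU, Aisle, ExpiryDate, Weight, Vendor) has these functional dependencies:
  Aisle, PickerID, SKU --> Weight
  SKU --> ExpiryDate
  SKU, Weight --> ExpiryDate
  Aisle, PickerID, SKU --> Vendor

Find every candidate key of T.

{Aisle, PickerID, SKU}

{Aisle, PickerID, SKU} never appear on the right of any FD, so every key must include all of them.
{Aisle, PickerID, SKU}⁺ = {Aisle, ExpiryDate, PickerID, SKU, Vendor, Weight} — all of the relation — so {Aisle, PickerID, SKU} is a candidate key.
No smaller or unrelated set reaches every attribute, so there are no other keys.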